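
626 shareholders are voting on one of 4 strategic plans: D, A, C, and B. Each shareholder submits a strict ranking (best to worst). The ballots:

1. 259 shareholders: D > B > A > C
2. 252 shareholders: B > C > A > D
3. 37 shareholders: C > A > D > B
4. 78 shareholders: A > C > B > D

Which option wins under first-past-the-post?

D

First-place votes: D 259, A 78, C 37, B 252.
D has the most first-place votes.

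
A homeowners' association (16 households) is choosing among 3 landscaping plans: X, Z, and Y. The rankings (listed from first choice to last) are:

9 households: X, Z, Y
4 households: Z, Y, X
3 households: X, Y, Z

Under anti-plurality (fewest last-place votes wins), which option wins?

Last-place votes: X 4, Z 3, Y 9.
Z is ranked last by the fewest voters, so Z wins.

Z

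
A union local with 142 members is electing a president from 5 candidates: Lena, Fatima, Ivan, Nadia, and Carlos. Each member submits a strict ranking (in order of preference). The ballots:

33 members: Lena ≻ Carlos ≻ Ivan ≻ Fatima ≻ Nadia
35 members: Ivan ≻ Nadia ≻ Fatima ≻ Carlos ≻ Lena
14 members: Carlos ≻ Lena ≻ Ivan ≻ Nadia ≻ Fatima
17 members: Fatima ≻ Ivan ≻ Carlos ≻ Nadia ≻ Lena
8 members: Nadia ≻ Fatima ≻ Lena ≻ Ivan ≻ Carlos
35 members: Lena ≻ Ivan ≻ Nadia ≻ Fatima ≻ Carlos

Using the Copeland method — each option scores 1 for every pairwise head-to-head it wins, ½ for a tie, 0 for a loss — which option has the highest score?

Lena: beats Fatima, Ivan, Nadia, and Carlos → score 4.
Fatima: beats Carlos; loses to Lena, Ivan, and Nadia → score 1.
Ivan: beats Fatima, Nadia, and Carlos; loses to Lena → score 3.
Nadia: beats Fatima and Carlos; loses to Lena and Ivan → score 2.
Carlos: loses to Lena, Fatima, Ivan, and Nadia → score 0.
Lena has the best pairwise record.

Lena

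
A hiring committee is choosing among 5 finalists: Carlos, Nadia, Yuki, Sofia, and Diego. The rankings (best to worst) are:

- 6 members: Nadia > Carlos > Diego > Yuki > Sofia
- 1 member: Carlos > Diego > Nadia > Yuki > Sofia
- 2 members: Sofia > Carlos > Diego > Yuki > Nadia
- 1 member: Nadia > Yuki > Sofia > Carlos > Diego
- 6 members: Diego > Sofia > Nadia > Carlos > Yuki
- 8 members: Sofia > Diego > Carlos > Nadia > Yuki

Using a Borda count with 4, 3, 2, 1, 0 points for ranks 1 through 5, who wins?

Diego

Carlos: 6·3 + 1·4 + 2·3 + 1·1 + 6·1 + 8·2 = 51
Nadia: 6·4 + 1·2 + 2·0 + 1·4 + 6·2 + 8·1 = 50
Yuki: 6·1 + 1·1 + 2·1 + 1·3 + 6·0 + 8·0 = 12
Sofia: 6·0 + 1·0 + 2·4 + 1·2 + 6·3 + 8·4 = 60
Diego: 6·2 + 1·3 + 2·2 + 1·0 + 6·4 + 8·3 = 67
Diego has the highest Borda score (67).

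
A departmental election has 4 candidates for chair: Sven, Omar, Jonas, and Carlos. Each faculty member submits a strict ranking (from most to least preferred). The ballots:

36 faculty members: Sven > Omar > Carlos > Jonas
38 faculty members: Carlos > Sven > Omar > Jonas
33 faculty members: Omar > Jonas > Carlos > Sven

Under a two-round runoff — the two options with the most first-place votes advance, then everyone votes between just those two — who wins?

Round 1 first-place votes: Sven 36, Omar 33, Jonas 0, Carlos 38.
Carlos and Sven advance.
Runoff: Carlos is preferred to Sven by 71 voters; Sven by 36.
Carlos wins the runoff.

Carlos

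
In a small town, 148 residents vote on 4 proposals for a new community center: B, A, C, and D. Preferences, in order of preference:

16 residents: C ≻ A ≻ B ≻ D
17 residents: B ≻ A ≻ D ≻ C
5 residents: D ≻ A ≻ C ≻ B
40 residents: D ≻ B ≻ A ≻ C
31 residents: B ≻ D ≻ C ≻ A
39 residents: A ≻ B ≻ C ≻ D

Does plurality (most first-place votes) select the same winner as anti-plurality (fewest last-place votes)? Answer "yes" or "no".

yes

Plurality — first-place votes: B 48, A 39, C 16, D 45. Winner: B.
Anti-plurality — last-place votes: B 5, A 31, C 57, D 55. Winner: B.
The two methods agree.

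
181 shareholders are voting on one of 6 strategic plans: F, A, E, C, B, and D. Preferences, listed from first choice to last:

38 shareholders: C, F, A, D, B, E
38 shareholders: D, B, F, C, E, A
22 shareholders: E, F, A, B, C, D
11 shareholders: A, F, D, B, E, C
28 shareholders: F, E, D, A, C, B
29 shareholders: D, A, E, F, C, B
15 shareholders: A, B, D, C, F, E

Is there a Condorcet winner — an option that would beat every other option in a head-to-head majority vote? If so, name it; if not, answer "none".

F vs A: 126–55 for F.
F vs E: 130–51 for F.
F vs C: 128–53 for F.
F vs B: 128–53 for F.
F vs D: 99–82 for F.
F beats every other option head-to-head.

F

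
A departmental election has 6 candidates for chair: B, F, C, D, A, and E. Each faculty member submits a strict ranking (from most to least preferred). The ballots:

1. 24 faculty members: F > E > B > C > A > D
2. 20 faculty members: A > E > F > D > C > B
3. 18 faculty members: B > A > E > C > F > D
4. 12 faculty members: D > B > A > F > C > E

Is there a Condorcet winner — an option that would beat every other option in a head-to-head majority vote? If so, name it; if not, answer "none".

Checking pairwise contests:
F beats B 44–30.
A beats F 50–24.
B beats C 54–20.
B beats D 42–32.
B beats A 54–20.
A beats E 50–24.
Every option loses at least one head-to-head, so there is no Condorcet winner.

none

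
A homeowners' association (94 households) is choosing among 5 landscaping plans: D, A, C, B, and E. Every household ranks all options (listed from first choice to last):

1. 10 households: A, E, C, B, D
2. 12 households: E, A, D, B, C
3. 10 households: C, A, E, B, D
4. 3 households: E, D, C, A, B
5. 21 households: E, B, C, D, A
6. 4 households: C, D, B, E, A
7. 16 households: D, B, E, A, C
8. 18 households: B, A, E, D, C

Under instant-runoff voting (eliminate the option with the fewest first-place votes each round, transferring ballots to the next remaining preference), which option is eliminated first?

Round 1: D 16, A 10, C 14, B 18, E 36. Eliminate A.

A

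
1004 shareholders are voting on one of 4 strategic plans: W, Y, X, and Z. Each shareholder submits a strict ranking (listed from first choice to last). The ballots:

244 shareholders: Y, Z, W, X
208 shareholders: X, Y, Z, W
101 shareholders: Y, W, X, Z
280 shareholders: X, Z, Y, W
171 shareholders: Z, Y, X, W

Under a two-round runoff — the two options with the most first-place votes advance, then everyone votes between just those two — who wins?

Round 1 first-place votes: W 0, Y 345, X 488, Z 171.
X and Y advance.
Runoff: X is preferred to Y by 488 voters; Y by 516.
Y wins the runoff.

Y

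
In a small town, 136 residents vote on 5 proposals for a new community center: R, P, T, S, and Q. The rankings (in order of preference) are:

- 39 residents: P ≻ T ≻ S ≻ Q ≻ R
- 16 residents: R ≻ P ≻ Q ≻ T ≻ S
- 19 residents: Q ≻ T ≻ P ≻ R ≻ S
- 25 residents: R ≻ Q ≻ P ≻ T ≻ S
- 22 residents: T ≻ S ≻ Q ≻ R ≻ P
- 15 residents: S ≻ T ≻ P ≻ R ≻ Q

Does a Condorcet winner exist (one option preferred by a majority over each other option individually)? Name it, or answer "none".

P vs R: 73–63 for P.
P vs T: 80–56 for P.
P vs S: 99–37 for P.
P vs Q: 70–66 for P.
P beats every other option head-to-head.

P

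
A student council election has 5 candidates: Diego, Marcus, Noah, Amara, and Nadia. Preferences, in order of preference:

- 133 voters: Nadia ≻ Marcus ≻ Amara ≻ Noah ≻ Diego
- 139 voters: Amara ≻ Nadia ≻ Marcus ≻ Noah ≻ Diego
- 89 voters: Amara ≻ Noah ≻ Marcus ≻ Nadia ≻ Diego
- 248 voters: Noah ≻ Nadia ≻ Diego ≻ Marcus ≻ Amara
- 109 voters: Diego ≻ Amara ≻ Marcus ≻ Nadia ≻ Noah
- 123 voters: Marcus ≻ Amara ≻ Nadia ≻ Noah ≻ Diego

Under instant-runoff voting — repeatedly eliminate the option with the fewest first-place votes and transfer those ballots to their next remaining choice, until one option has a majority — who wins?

Round 1: Diego 109, Marcus 123, Noah 248, Amara 228, Nadia 133. Eliminate Diego.
Round 2: Marcus 123, Noah 248, Amara 337, Nadia 133. Eliminate Marcus.
Round 3: Noah 248, Amara 460, Nadia 133. Amara has a majority.

Amara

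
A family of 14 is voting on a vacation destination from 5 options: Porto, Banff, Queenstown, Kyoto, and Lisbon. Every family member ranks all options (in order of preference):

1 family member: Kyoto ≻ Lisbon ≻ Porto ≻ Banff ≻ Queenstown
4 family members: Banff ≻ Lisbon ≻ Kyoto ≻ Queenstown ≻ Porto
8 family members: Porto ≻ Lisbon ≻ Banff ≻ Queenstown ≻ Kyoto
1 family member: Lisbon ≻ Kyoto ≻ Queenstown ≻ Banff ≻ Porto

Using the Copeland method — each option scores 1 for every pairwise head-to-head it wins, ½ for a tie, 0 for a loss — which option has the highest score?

Porto: beats Banff, Queenstown, Kyoto, and Lisbon → score 4.
Banff: beats Queenstown and Kyoto; loses to Porto and Lisbon → score 2.
Queenstown: beats Kyoto; loses to Porto, Banff, and Lisbon → score 1.
Kyoto: loses to Porto, Banff, Queenstown, and Lisbon → score 0.
Lisbon: beats Banff, Queenstown, and Kyoto; loses to Porto → score 3.
Porto has the best pairwise record.

Porto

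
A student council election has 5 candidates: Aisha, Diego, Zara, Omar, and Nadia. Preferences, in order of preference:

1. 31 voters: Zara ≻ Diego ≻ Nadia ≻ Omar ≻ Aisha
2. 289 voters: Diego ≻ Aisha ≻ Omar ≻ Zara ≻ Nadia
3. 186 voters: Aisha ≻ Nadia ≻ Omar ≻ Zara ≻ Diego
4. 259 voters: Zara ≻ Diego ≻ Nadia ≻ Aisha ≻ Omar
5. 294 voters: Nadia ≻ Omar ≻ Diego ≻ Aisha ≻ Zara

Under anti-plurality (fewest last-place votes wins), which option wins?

Last-place votes: Aisha 31, Diego 186, Zara 294, Omar 259, Nadia 289.
Aisha is ranked last by the fewest voters, so Aisha wins.

Aisha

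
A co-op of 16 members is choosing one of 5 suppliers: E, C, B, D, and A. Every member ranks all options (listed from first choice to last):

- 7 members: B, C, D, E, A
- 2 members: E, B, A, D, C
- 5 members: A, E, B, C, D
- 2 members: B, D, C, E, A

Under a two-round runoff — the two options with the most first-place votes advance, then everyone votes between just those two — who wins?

Round 1 first-place votes: E 2, C 0, B 9, D 0, A 5.
B and A advance.
Runoff: B is preferred to A by 11 voters; A by 5.
B wins the runoff.

B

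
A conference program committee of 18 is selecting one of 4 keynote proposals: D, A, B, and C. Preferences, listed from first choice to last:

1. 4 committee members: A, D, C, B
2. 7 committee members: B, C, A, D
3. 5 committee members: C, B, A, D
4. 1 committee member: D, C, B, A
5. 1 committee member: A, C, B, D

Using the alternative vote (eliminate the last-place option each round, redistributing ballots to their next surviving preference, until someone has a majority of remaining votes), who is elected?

C

Round 1: D 1, A 5, B 7, C 5. Eliminate D.
Round 2: A 5, B 7, C 6. Eliminate A.
Round 3: B 7, C 11. C has a majority.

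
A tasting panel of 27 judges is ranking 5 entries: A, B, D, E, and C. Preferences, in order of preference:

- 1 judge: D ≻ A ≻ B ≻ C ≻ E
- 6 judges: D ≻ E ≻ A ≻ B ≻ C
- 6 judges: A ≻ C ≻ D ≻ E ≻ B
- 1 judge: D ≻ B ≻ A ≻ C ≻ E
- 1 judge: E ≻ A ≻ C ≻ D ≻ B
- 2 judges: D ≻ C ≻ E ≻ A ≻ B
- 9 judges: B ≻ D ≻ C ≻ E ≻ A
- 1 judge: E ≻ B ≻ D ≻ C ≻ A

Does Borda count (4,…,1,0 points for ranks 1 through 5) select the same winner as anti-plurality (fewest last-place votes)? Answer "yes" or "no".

Borda — scores: A 46, B 50, D 82, E 45, C 47. Winner: D.
Anti-plurality — last-place votes: A 10, B 9, D 0, E 2, C 6. Winner: D.
The two methods agree.

yes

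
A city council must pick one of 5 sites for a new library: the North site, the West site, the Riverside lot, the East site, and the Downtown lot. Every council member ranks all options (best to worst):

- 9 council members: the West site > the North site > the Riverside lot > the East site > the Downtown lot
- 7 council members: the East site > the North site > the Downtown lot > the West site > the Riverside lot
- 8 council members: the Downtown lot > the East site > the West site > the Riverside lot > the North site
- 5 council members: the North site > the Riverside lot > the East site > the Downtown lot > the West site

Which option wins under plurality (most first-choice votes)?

the West site

First-place votes: the North site 5, the West site 9, the Riverside lot 0, the East site 7, the Downtown lot 8.
the West site has the most first-place votes.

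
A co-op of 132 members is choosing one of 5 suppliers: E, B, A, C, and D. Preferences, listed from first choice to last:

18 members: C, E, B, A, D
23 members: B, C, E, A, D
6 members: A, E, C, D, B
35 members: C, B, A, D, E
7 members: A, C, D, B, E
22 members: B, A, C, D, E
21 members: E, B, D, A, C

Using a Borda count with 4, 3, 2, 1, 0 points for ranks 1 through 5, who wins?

E: 18·3 + 23·2 + 6·3 + 35·0 + 7·0 + 22·0 + 21·4 = 202
B: 18·2 + 23·4 + 6·0 + 35·3 + 7·1 + 22·4 + 21·3 = 391
A: 18·1 + 23·1 + 6·4 + 35·2 + 7·4 + 22·3 + 21·1 = 250
C: 18·4 + 23·3 + 6·2 + 35·4 + 7·3 + 22·2 + 21·0 = 358
D: 18·0 + 23·0 + 6·1 + 35·1 + 7·2 + 22·1 + 21·2 = 119
B has the highest Borda score (391).

B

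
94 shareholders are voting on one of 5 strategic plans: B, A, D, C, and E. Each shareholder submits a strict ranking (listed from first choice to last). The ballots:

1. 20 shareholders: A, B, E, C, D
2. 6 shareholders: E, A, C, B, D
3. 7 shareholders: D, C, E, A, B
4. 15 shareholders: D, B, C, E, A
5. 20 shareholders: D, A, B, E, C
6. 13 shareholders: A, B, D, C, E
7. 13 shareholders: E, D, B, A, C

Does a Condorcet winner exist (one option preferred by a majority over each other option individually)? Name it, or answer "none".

D vs B: 55–39 for D.
D vs A: 55–39 for D.
D vs C: 68–26 for D.
D vs E: 55–39 for D.
D beats every other option head-to-head.

D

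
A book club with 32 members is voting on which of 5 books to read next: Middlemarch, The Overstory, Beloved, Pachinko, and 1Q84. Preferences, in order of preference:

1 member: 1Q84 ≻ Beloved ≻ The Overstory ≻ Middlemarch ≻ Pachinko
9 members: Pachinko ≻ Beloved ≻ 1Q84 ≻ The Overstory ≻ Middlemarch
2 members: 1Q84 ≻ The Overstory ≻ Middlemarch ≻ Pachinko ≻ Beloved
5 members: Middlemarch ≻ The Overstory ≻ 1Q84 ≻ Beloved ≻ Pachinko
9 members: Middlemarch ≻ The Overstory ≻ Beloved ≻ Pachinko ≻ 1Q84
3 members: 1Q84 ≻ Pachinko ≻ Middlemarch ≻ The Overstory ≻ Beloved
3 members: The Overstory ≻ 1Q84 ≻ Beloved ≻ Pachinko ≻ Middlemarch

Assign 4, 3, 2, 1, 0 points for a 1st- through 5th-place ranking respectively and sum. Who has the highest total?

The Overstory

Middlemarch: 1·1 + 9·0 + 2·2 + 5·4 + 9·4 + 3·2 + 3·0 = 67
The Overstory: 1·2 + 9·1 + 2·3 + 5·3 + 9·3 + 3·1 + 3·4 = 74
Beloved: 1·3 + 9·3 + 2·0 + 5·1 + 9·2 + 3·0 + 3·2 = 59
Pachinko: 1·0 + 9·4 + 2·1 + 5·0 + 9·1 + 3·3 + 3·1 = 59
1Q84: 1·4 + 9·2 + 2·4 + 5·2 + 9·0 + 3·4 + 3·3 = 61
The Overstory has the highest Borda score (74).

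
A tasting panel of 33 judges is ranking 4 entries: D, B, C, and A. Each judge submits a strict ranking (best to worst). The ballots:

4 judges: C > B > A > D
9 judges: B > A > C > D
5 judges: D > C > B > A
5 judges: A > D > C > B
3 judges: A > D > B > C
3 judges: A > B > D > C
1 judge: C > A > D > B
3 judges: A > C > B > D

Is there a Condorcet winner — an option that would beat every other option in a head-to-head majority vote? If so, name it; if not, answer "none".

none

Checking pairwise contests:
B beats D 19–14.
C beats B 18–15.
A beats C 23–10.
B beats A 18–15.
Every option loses at least one head-to-head, so there is no Condorcet winner.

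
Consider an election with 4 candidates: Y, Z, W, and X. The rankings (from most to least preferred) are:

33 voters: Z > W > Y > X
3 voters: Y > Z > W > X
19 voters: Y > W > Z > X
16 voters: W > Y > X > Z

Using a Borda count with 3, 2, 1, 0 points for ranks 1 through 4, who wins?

W

Y: 33·1 + 3·3 + 19·3 + 16·2 = 131
Z: 33·3 + 3·2 + 19·1 + 16·0 = 124
W: 33·2 + 3·1 + 19·2 + 16·3 = 155
X: 33·0 + 3·0 + 19·0 + 16·1 = 16
W has the highest Borda score (155).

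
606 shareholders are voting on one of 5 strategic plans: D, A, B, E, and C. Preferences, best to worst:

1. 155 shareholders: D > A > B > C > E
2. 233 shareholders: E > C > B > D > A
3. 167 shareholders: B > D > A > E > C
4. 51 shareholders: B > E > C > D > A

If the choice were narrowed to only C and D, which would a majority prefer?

Voters preferring C to D: 284; preferring D to C: 322.
D wins the head-to-head.

D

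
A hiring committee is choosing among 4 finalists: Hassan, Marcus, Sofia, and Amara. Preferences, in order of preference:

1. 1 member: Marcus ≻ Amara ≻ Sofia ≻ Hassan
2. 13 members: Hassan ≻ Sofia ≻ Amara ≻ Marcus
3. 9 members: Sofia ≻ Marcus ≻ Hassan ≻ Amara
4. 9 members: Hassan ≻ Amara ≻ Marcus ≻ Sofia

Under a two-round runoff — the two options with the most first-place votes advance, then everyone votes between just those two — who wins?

Round 1 first-place votes: Hassan 22, Marcus 1, Sofia 9, Amara 0.
Hassan and Sofia advance.
Runoff: Hassan is preferred to Sofia by 22 voters; Sofia by 10.
Hassan wins the runoff.

Hassan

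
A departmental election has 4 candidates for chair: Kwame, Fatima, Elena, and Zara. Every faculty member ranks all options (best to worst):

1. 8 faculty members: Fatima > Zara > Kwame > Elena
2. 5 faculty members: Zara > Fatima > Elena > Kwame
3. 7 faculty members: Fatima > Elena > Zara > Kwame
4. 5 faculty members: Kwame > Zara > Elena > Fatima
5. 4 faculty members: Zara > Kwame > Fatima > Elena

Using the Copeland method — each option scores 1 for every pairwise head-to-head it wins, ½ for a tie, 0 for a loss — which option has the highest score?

Kwame: beats Elena; loses to Fatima and Zara → score 1.
Fatima: beats Kwame, Elena, and Zara → score 3.
Elena: loses to Kwame, Fatima, and Zara → score 0.
Zara: beats Kwame and Elena; loses to Fatima → score 2.
Fatima has the best pairwise record.

Fatima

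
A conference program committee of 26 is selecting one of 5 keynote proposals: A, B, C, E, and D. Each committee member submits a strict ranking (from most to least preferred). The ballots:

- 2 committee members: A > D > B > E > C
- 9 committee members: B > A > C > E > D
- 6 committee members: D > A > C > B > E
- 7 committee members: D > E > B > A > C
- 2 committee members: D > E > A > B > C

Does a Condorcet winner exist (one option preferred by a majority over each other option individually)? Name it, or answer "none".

D

D vs A: 15–11 for D.
D vs B: 17–9 for D.
D vs C: 17–9 for D.
D vs E: 17–9 for D.
D beats every other option head-to-head.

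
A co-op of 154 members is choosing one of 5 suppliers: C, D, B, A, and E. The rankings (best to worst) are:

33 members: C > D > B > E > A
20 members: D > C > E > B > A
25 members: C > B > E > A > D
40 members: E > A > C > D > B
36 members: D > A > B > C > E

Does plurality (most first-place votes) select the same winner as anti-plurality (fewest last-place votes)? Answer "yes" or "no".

Plurality — first-place votes: C 58, D 56, B 0, A 0, E 40. Winner: C.
Anti-plurality — last-place votes: C 0, D 25, B 40, A 53, E 36. Winner: C.
The two methods agree.

yes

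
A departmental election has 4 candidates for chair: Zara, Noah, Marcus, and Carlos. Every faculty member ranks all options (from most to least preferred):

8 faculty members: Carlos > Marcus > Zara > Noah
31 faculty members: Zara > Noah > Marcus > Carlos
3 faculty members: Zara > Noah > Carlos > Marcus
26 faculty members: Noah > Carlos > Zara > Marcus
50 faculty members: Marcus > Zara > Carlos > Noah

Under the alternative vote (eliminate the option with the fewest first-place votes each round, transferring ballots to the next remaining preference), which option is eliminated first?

Round 1: Zara 34, Noah 26, Marcus 50, Carlos 8. Eliminate Carlos.

Carlos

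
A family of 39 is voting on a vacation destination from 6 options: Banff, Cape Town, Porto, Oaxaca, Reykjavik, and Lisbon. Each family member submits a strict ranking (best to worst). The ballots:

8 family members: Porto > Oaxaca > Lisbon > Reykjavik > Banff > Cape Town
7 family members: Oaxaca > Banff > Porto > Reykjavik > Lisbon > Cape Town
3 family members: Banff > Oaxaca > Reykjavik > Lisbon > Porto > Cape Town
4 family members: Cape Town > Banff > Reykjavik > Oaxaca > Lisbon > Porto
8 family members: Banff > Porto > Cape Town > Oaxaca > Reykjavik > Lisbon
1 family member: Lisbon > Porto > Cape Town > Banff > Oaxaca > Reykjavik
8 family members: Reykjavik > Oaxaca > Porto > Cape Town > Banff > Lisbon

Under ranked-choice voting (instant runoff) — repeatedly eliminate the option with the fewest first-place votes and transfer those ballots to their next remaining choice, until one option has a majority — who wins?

Round 1: Banff 11, Cape Town 4, Porto 8, Oaxaca 7, Reykjavik 8, Lisbon 1. Eliminate Lisbon.
Round 2: Banff 11, Cape Town 4, Porto 9, Oaxaca 7, Reykjavik 8. Eliminate Cape Town.
Round 3: Banff 15, Porto 9, Oaxaca 7, Reykjavik 8. Eliminate Oaxaca.
Round 4: Banff 22, Porto 9, Reykjavik 8. Banff has a majority.

Banff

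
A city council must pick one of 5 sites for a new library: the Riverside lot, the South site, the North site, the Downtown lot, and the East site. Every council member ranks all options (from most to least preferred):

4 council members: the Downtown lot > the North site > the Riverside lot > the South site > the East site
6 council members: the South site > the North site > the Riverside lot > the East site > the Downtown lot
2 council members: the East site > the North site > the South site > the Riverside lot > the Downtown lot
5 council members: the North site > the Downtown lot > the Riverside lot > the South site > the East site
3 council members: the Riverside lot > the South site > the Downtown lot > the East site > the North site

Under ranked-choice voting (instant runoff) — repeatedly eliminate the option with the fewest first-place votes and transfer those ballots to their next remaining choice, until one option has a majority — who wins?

the North site

Round 1: the Riverside lot 3, the South site 6, the North site 5, the Downtown lot 4, the East site 2. Eliminate the East site.
Round 2: the Riverside lot 3, the South site 6, the North site 7, the Downtown lot 4. Eliminate the Riverside lot.
Round 3: the South site 9, the North site 7, the Downtown lot 4. Eliminate the Downtown lot.
Round 4: the South site 9, the North site 11. The North site has a majority.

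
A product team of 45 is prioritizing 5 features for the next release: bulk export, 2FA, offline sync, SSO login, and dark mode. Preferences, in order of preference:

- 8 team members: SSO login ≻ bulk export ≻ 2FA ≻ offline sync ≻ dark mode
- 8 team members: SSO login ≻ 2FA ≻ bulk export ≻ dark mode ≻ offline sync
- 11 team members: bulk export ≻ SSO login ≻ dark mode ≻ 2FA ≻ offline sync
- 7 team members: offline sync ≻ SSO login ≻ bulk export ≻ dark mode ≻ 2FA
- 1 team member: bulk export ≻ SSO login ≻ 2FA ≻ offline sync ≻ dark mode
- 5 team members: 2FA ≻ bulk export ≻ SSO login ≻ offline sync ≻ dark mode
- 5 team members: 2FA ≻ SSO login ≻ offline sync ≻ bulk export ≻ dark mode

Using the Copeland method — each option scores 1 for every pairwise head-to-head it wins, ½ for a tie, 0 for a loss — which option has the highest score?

bulk export: beats 2FA, offline sync, and dark mode; loses to SSO login → score 3.
2FA: beats offline sync and dark mode; loses to bulk export and SSO login → score 2.
offline sync: beats dark mode; loses to bulk export, 2FA, and SSO login → score 1.
SSO login: beats bulk export, 2FA, offline sync, and dark mode → score 4.
dark mode: loses to bulk export, 2FA, offline sync, and SSO login → score 0.
SSO login has the best pairwise record.

SSO login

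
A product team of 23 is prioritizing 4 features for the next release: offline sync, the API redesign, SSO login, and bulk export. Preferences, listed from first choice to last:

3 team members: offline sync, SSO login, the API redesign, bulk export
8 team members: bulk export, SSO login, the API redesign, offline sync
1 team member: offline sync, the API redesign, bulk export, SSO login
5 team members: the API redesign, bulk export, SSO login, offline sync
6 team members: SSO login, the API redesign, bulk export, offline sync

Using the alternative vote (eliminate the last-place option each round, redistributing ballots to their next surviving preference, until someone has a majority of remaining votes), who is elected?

bulk export

Round 1: offline sync 4, the API redesign 5, SSO login 6, bulk export 8. Eliminate offline sync.
Round 2: the API redesign 6, SSO login 9, bulk export 8. Eliminate the API redesign.
Round 3: SSO login 9, bulk export 14. Bulk export has a majority.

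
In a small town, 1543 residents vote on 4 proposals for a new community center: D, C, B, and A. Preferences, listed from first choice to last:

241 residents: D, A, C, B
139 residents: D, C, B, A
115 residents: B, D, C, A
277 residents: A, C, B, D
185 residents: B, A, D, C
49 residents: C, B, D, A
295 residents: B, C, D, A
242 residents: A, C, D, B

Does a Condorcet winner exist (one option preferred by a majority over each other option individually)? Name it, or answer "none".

none

Checking pairwise contests:
C beats D 863–680.
A beats C 945–598.
C beats B 948–595.
D beats A 839–704.
Every option loses at least one head-to-head, so there is no Condorcet winner.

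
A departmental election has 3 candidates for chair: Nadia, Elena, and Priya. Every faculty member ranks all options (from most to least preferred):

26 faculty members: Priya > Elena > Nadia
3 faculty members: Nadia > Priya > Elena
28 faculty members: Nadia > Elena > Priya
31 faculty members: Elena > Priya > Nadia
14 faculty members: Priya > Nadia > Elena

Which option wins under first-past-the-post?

Priya

First-place votes: Nadia 31, Elena 31, Priya 40.
Priya has the most first-place votes.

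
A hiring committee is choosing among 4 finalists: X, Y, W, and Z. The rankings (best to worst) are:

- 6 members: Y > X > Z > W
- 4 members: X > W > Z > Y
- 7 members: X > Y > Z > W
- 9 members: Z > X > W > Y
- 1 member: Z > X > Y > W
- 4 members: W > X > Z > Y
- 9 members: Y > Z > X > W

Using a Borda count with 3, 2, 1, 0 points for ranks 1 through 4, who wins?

X

X: 6·2 + 4·3 + 7·3 + 9·2 + 1·2 + 4·2 + 9·1 = 82
Y: 6·3 + 4·0 + 7·2 + 9·0 + 1·1 + 4·0 + 9·3 = 60
W: 6·0 + 4·2 + 7·0 + 9·1 + 1·0 + 4·3 + 9·0 = 29
Z: 6·1 + 4·1 + 7·1 + 9·3 + 1·3 + 4·1 + 9·2 = 69
X has the highest Borda score (82).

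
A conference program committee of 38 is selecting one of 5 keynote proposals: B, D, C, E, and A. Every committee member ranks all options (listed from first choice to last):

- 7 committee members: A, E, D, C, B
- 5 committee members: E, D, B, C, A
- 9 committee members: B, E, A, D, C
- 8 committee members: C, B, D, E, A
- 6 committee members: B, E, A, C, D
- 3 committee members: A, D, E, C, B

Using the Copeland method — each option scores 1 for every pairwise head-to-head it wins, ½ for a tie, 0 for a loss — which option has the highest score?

B: beats D, C, E, and A → score 4.
D: beats C; loses to B, E, and A → score 1.
C: loses to B, D, E, and A → score 0.
E: beats D, C, and A; loses to B → score 3.
A: beats D and C; loses to B and E → score 2.
B has the best pairwise record.

B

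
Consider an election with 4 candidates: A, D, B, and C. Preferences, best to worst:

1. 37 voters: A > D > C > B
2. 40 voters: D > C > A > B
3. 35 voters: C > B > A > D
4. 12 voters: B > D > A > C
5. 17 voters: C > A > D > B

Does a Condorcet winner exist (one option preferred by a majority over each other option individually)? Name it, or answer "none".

Checking pairwise contests:
C beats A 92–49.
A beats D 89–52.
A beats B 94–47.
D beats C 89–52.
Every option loses at least one head-to-head, so there is no Condorcet winner.

none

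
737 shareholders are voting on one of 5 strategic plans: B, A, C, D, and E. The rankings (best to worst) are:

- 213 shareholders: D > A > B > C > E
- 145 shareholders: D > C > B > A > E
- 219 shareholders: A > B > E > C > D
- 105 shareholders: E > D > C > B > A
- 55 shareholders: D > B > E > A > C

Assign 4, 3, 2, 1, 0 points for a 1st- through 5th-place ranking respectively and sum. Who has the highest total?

B: 213·2 + 145·2 + 219·3 + 105·1 + 55·3 = 1643
A: 213·3 + 145·1 + 219·4 + 105·0 + 55·1 = 1715
C: 213·1 + 145·3 + 219·1 + 105·2 + 55·0 = 1077
D: 213·4 + 145·4 + 219·0 + 105·3 + 55·4 = 1967
E: 213·0 + 145·0 + 219·2 + 105·4 + 55·2 = 968
D has the highest Borda score (1967).

D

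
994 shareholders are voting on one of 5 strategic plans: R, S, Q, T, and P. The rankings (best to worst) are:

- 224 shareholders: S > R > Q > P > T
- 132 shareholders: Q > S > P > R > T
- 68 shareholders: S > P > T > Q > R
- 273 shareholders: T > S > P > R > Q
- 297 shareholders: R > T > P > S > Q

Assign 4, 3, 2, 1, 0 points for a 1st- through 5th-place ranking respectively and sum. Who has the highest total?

R: 224·3 + 132·1 + 68·0 + 273·1 + 297·4 = 2265
S: 224·4 + 132·3 + 68·4 + 273·3 + 297·1 = 2680
Q: 224·2 + 132·4 + 68·1 + 273·0 + 297·0 = 1044
T: 224·0 + 132·0 + 68·2 + 273·4 + 297·3 = 2119
P: 224·1 + 132·2 + 68·3 + 273·2 + 297·2 = 1832
S has the highest Borda score (2680).

S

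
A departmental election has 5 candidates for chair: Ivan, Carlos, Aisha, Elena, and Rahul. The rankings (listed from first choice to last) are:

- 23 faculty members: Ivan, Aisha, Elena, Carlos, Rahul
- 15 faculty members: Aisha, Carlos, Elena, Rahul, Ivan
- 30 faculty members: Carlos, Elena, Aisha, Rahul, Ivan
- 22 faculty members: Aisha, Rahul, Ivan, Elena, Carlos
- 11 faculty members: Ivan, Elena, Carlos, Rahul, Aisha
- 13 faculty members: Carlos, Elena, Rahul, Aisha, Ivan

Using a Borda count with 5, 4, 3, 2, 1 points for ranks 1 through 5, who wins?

Aisha

Ivan: 23·5 + 15·1 + 30·1 + 22·3 + 11·5 + 13·1 = 294
Carlos: 23·2 + 15·4 + 30·5 + 22·1 + 11·3 + 13·5 = 376
Aisha: 23·4 + 15·5 + 30·3 + 22·5 + 11·1 + 13·2 = 404
Elena: 23·3 + 15·3 + 30·4 + 22·2 + 11·4 + 13·4 = 374
Rahul: 23·1 + 15·2 + 30·2 + 22·4 + 11·2 + 13·3 = 262
Aisha has the highest Borda score (404).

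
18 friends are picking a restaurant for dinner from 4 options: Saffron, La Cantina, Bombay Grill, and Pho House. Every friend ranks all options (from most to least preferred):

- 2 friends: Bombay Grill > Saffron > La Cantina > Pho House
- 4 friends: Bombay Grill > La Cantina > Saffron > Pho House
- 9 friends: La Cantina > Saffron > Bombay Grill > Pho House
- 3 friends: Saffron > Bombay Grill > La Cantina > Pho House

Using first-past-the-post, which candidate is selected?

First-place votes: Saffron 3, La Cantina 9, Bombay Grill 6, Pho House 0.
La Cantina has the most first-place votes.

La Cantina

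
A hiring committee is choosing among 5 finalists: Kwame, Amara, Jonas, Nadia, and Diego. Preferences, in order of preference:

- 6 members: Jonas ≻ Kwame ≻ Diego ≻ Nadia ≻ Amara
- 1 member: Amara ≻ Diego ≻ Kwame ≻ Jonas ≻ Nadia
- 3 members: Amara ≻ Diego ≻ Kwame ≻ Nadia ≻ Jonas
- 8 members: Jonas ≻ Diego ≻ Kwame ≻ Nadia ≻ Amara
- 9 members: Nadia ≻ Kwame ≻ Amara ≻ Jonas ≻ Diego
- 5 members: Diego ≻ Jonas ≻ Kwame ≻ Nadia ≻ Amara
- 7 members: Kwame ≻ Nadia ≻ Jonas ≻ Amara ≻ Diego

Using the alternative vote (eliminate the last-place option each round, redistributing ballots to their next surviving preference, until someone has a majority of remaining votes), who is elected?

Jonas

Round 1: Kwame 7, Amara 4, Jonas 14, Nadia 9, Diego 5. Eliminate Amara.
Round 2: Kwame 7, Jonas 14, Nadia 9, Diego 9. Eliminate Kwame.
Round 3: Jonas 14, Nadia 16, Diego 9. Eliminate Diego.
Round 4: Jonas 20, Nadia 19. Jonas has a majority.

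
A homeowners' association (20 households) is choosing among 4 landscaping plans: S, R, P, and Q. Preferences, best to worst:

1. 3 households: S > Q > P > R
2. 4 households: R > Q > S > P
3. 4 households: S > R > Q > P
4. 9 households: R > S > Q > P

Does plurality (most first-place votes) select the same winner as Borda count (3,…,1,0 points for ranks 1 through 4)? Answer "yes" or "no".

yes

Plurality — first-place votes: S 7, R 13, P 0, Q 0. Winner: R.
Borda — scores: S 43, R 47, P 3, Q 27. Winner: R.
The two methods agree.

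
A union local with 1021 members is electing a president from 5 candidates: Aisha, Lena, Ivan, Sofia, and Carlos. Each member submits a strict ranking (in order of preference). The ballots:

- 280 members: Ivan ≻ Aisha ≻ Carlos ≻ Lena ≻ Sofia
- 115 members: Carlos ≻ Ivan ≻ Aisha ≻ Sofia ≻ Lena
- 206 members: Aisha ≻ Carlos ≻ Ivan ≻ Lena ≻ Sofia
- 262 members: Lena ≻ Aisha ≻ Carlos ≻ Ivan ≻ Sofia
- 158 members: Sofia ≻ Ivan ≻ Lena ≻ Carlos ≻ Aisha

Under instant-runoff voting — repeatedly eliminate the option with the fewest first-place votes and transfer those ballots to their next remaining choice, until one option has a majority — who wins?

Ivan

Round 1: Aisha 206, Lena 262, Ivan 280, Sofia 158, Carlos 115. Eliminate Carlos.
Round 2: Aisha 206, Lena 262, Ivan 395, Sofia 158. Eliminate Sofia.
Round 3: Aisha 206, Lena 262, Ivan 553. Ivan has a majority.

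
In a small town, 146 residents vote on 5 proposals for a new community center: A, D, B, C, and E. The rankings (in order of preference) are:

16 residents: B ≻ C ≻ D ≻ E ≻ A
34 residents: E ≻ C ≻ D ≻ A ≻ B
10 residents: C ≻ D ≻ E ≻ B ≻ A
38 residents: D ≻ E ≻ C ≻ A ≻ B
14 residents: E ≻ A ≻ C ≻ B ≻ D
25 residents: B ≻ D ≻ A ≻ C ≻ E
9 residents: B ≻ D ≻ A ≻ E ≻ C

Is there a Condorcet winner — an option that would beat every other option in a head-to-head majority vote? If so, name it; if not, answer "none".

none

Checking pairwise contests:
D beats A 132–14.
C beats D 74–72.
A beats B 86–60.
E beats C 95–51.
D beats E 98–48.
Every option loses at least one head-to-head, so there is no Condorcet winner.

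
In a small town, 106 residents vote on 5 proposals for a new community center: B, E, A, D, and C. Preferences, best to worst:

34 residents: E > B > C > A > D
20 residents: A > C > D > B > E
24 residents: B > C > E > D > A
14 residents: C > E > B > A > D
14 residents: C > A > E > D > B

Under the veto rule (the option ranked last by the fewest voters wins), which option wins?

Last-place votes: B 14, E 20, A 24, D 48, C 0.
C is ranked last by the fewest voters, so C wins.

C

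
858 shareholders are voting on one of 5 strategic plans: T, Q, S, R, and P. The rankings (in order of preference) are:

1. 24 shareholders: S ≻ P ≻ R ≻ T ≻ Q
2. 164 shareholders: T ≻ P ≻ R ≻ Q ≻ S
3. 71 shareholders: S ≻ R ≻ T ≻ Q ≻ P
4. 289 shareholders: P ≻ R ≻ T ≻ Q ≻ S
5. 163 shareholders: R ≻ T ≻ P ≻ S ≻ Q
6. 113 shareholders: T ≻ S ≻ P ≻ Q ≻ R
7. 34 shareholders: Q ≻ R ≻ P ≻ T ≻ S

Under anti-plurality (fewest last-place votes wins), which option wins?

T

Last-place votes: T 0, Q 187, S 487, R 113, P 71.
T is ranked last by the fewest voters, so T wins.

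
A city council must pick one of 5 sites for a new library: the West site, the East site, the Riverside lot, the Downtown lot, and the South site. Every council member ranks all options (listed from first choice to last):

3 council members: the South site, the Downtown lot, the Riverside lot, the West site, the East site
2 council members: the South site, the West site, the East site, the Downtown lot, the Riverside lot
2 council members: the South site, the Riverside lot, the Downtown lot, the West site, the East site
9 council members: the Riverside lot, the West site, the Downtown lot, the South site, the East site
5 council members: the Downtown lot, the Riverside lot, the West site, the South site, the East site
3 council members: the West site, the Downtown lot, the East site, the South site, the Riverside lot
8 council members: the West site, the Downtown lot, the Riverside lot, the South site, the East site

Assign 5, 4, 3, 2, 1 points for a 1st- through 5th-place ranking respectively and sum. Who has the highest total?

the West site

the West site: 3·2 + 2·4 + 2·2 + 9·4 + 5·3 + 3·5 + 8·5 = 124
the East site: 3·1 + 2·3 + 2·1 + 9·1 + 5·1 + 3·3 + 8·1 = 42
the Riverside lot: 3·3 + 2·1 + 2·4 + 9·5 + 5·4 + 3·1 + 8·3 = 111
the Downtown lot: 3·4 + 2·2 + 2·3 + 9·3 + 5·5 + 3·4 + 8·4 = 118
the South site: 3·5 + 2·5 + 2·5 + 9·2 + 5·2 + 3·2 + 8·2 = 85
the West site has the highest Borda score (124).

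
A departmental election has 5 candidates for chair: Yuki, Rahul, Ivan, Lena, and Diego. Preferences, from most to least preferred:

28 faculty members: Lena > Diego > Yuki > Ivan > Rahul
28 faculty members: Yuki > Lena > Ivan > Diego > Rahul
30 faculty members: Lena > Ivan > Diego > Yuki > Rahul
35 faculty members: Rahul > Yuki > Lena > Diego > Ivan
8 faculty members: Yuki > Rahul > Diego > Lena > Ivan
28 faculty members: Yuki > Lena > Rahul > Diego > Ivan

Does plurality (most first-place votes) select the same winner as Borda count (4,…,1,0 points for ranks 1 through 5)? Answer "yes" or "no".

no

Plurality — first-place votes: Yuki 64, Rahul 35, Ivan 0, Lena 58, Diego 0. Winner: Yuki.
Borda — scores: Yuki 447, Rahul 220, Ivan 174, Lena 478, Diego 251. Winner: Lena.
The two methods disagree.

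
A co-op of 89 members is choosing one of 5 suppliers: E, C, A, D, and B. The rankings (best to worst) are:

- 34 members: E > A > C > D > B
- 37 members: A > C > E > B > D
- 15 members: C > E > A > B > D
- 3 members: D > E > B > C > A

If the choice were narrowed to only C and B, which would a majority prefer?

C

Voters preferring C to B: 86; preferring B to C: 3.
C wins the head-to-head.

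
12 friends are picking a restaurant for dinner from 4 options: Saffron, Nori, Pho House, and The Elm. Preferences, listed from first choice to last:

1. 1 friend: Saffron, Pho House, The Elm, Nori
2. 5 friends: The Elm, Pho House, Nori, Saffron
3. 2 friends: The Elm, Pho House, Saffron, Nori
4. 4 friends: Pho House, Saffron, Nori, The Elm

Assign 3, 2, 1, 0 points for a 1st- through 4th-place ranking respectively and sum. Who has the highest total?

Saffron: 1·3 + 5·0 + 2·1 + 4·2 = 13
Nori: 1·0 + 5·1 + 2·0 + 4·1 = 9
Pho House: 1·2 + 5·2 + 2·2 + 4·3 = 28
The Elm: 1·1 + 5·3 + 2·3 + 4·0 = 22
Pho House has the highest Borda score (28).

Pho House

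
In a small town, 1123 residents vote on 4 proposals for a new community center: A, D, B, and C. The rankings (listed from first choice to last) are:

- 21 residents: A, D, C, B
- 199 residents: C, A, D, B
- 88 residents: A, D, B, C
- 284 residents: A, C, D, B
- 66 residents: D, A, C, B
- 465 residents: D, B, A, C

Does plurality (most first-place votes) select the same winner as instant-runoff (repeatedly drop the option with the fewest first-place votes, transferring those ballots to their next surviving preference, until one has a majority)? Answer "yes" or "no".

Plurality — first-place votes: A 393, D 531, B 0, C 199. Winner: D.
Instant-runoff — R1 A 393, D 531, B 0, C 199 (B out); R2 A 393, D 531, C 199 (C out); R3 A 592, D 531 (A winner). Winner: A.
The two methods disagree.

no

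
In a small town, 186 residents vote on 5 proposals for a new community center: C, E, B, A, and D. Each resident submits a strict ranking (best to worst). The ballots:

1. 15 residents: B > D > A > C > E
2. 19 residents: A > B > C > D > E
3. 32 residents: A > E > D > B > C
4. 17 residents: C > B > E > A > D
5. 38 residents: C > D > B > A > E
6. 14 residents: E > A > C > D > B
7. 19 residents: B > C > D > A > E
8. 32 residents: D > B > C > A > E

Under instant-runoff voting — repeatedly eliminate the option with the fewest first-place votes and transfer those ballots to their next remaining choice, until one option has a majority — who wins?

Round 1: C 55, E 14, B 34, A 51, D 32. Eliminate E.
Round 2: C 55, B 34, A 65, D 32. Eliminate D.
Round 3: C 55, B 66, A 65. Eliminate C.
Round 4: B 121, A 65. B has a majority.

B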